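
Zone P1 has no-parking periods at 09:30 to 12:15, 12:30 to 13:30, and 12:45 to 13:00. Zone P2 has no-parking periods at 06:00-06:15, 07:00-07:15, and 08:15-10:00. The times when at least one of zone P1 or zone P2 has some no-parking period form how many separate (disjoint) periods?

4

A, merged: 09:30–12:15, 12:30–13:30.
A ∪ B = 06:00–06:15, 07:00–07:15, 08:15–12:15, 12:30–13:30.
That is 4 disjoint pieces.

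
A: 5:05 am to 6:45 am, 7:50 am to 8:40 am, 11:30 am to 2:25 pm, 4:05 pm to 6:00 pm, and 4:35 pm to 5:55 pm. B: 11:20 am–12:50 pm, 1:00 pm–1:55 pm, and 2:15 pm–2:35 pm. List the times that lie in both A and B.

11:30 am-12:50 pm, 1:00 pm-1:55 pm, 2:15 pm-2:25 pm

A, merged: 5:05 am-6:45 am, 7:50 am-8:40 am, 11:30 am-2:25 pm, 4:05 pm-6:00 pm.
5:05 am-6:45 am: no overlap with the second set.
7:50 am-8:40 am: no overlap with the second set.
11:30 am-2:25 pm meets the second set on 11:30 am-12:50 pm, 1:00 pm-1:55 pm, 2:15 pm-2:25 pm.
4:05 pm-6:00 pm: no overlap with the second set.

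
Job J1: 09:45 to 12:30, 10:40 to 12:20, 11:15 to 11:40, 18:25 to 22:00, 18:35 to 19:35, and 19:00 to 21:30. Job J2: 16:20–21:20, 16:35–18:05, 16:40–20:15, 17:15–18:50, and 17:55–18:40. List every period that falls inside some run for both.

18:25–21:20

Merge the first list: 09:45–12:30, 18:25–22:00.
Merge the second list: 16:20–21:20.
09:45–12:30 falls entirely outside B.
18:25–22:00 overlaps B on 18:25–21:20.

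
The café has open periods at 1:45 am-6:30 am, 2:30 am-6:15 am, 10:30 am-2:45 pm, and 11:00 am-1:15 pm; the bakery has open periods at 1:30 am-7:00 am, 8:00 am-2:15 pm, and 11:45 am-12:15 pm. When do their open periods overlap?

Merge the first list: 1:45 am-6:30 am, 10:30 am-2:45 pm.
Merge the second list: 1:30 am-7:00 am, 8:00 am-2:15 pm.
1:45 am-6:30 am overlaps B on 1:45 am-6:30 am.
10:30 am-2:45 pm overlaps B on 10:30 am-2:15 pm.

1:45 am-6:30 am, 10:30 am-2:15 pm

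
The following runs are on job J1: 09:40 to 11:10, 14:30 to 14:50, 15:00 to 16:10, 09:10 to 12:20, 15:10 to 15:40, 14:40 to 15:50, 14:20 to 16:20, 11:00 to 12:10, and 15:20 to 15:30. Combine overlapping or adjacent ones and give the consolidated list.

Sort by start: 09:10-12:20, 09:40-11:10, 11:00-12:10, 14:20-16:20, 14:30-14:50, 14:40-15:50, 15:00-16:10, 15:10-15:40, 15:20-15:30.
09:40-11:10 overlaps/touches 09:10-12:20 → extend to 09:10-12:20.
11:00-12:10 overlaps/touches 09:10-12:20 → extend to 09:10-12:20.
14:20-16:20 is disjoint → start new block.
14:30-14:50 overlaps/touches 14:20-16:20 → extend to 14:20-16:20.
14:40-15:50 overlaps/touches 14:20-16:20 → extend to 14:20-16:20.
15:00-16:10 overlaps/touches 14:20-16:20 → extend to 14:20-16:20.
15:10-15:40 overlaps/touches 14:20-16:20 → extend to 14:20-16:20.
15:20-15:30 overlaps/touches 14:20-16:20 → extend to 14:20-16:20.

09:10-12:20, 14:20-16:20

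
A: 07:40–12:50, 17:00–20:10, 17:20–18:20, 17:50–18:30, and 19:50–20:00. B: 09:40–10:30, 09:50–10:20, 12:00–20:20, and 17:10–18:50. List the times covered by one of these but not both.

07:40–09:40, 10:30–12:00, 12:50–17:00, 20:10–20:20

A, merged: 07:40–12:50, 17:00–20:10.
B, merged: 09:40–10:30, 12:00–20:20.
Only in the first: 07:40–09:40, 10:30–12:00.
Only in the second: 12:50–17:00, 20:10–20:20.
Together these are the periods covered by exactly one.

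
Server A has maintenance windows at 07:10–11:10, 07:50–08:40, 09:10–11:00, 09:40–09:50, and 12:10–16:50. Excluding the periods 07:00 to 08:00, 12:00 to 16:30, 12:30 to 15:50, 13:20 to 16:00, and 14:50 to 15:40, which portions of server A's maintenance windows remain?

First set merges to 07:10–11:10, 12:10–16:50.
Second set merges to 07:00–08:00, 12:00–16:30.
07:10–11:10 with B removed leaves 08:00–11:10.
12:10–16:50 with B removed leaves 16:30–16:50.

08:00–11:10, 16:30–16:50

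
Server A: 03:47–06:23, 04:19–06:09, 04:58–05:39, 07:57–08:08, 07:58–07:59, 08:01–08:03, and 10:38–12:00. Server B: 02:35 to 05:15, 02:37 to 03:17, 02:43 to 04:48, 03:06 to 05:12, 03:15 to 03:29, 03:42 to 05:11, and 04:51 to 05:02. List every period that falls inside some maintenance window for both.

First set merges to 03:47–06:23, 07:57–08:08, 10:38–12:00.
Second set merges to 02:35–05:15.
03:47–06:23 ∩ B → 03:47–05:15.
07:57–08:08 meets no B interval.
10:38–12:00 meets no B interval.

03:47–05:15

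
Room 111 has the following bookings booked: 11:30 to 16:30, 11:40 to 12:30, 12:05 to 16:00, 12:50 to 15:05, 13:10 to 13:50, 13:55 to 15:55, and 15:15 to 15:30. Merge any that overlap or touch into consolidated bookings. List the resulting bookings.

11:30-16:30

11:40-12:30 overlaps/touches 11:30-16:30 → extend to 11:30-16:30.
12:05-16:00 overlaps/touches 11:30-16:30 → extend to 11:30-16:30.
12:50-15:05 overlaps/touches 11:30-16:30 → extend to 11:30-16:30.
13:10-13:50 overlaps/touches 11:30-16:30 → extend to 11:30-16:30.
13:55-15:55 overlaps/touches 11:30-16:30 → extend to 11:30-16:30.
15:15-15:30 overlaps/touches 11:30-16:30 → extend to 11:30-16:30.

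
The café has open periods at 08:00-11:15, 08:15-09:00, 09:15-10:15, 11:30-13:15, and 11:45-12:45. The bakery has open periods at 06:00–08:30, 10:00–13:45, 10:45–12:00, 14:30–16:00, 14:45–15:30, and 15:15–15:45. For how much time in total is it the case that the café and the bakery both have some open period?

3 h 30 min

First set merges to 08:00-11:15, 11:30-13:15.
Second set merges to 06:00-08:30, 10:00-13:45, 14:30-16:00.
A ∩ B = 08:00-08:30, 10:00-11:15, 11:30-13:15.
Total: 30 min + 1 h 15 min + 1 h 45 min = 3 h 30 min.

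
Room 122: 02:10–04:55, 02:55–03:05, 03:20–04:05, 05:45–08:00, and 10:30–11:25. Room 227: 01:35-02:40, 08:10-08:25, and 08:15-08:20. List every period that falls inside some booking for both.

First set merges to 02:10–04:55, 05:45–08:00, 10:30–11:25.
Second set merges to 01:35–02:40, 08:10–08:25.
02:10–04:55 ∩ B → 02:10–02:40.
05:45–08:00 meets no B interval.
10:30–11:25 meets no B interval.

02:10–02:40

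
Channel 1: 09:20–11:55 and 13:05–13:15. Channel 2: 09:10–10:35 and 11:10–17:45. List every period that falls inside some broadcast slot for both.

09:20–10:35, 11:10–11:55, 13:05–13:15

09:20–11:55 ∩ B → 09:20–10:35, 11:10–11:55.
13:05–13:15 ∩ B → 13:05–13:15.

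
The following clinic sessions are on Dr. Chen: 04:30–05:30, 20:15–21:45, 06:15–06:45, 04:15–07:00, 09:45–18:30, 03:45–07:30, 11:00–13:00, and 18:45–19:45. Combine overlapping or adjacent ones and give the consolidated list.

03:45–07:30, 09:45–18:30, 18:45–19:45, 20:15–21:45

Sort by start: 03:45–07:30, 04:15–07:00, 04:30–05:30, 06:15–06:45, 09:45–18:30, 11:00–13:00, 18:45–19:45, 20:15–21:45.
04:15–07:00 overlaps/touches 03:45–07:30 → extend to 03:45–07:30.
04:30–05:30 overlaps/touches 03:45–07:30 → extend to 03:45–07:30.
06:15–06:45 overlaps/touches 03:45–07:30 → extend to 03:45–07:30.
09:45–18:30 is disjoint → start new block.
11:00–13:00 overlaps/touches 09:45–18:30 → extend to 09:45–18:30.
18:45–19:45 is disjoint → start new block.
20:15–21:45 is disjoint → start new block.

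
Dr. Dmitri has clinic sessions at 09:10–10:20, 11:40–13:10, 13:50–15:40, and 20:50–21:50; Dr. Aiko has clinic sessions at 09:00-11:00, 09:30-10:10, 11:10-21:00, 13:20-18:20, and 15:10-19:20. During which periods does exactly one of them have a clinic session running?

09:00–09:10, 10:20–11:00, 11:10–11:40, 13:10–13:50, 15:40–20:50, 21:00–21:50

B, merged: 09:00–11:00, 11:10–21:00.
A \ B = 21:00–21:50.
B \ A = 09:00–09:10, 10:20–11:00, 11:10–11:40, 13:10–13:50, 15:40–20:50.
Union of the two gives the symmetric difference.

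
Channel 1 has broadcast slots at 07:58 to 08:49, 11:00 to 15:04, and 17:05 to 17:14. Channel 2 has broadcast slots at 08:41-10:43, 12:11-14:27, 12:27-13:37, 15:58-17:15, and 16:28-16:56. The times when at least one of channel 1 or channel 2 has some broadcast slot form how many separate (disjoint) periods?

3

Merge the second list: 08:41–10:43, 12:11–14:27, 15:58–17:15.
A ∪ B = 07:58–10:43, 11:00–15:04, 15:58–17:15.
That is 3 disjoint pieces.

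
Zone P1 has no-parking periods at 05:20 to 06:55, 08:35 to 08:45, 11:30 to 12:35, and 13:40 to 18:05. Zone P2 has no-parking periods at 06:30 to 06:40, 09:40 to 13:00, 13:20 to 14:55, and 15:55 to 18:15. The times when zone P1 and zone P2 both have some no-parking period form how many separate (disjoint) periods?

A ∩ B = 06:30–06:40, 11:30–12:35, 13:40–14:55, 15:55–18:05.
That is 4 disjoint pieces.

4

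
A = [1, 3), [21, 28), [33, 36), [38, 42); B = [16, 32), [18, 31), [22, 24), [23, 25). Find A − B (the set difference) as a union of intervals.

Second set merges to [16, 32).
[1, 3) is untouched.
[21, 28) lies entirely inside B → drops out.
[33, 36) is untouched.
[38, 42) is untouched.

[1, 3) ∪ [33, 36) ∪ [38, 42)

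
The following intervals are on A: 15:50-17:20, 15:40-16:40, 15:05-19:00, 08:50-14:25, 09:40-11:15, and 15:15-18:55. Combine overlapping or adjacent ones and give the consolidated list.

08:50-14:25, 15:05-19:00

Sort by start: 08:50-14:25, 09:40-11:15, 15:05-19:00, 15:15-18:55, 15:40-16:40, 15:50-17:20.
09:40-11:15 overlaps/touches 08:50-14:25 → extend to 08:50-14:25.
15:05-19:00 is disjoint → start new block.
15:15-18:55 overlaps/touches 15:05-19:00 → extend to 15:05-19:00.
15:40-16:40 overlaps/touches 15:05-19:00 → extend to 15:05-19:00.
15:50-17:20 overlaps/touches 15:05-19:00 → extend to 15:05-19:00.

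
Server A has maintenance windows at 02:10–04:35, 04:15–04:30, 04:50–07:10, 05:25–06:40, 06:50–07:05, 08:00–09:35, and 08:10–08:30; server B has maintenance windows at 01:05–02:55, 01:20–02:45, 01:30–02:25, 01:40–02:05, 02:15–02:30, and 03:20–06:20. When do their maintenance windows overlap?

Merge the first list: 02:10–04:35, 04:50–07:10, 08:00–09:35.
Merge the second list: 01:05–02:55, 03:20–06:20.
02:10–04:35 overlaps B on 02:10–02:55, 03:20–04:35.
04:50–07:10 overlaps B on 04:50–06:20.
08:00–09:35 falls entirely outside B.

02:10–02:55, 03:20–04:35, 04:50–06:20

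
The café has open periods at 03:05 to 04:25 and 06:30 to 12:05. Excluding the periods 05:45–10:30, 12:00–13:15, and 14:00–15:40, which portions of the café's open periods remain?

03:05–04:25 is untouched.
06:30–12:05 with B removed leaves 10:30–12:00.

03:05–04:25, 10:30–12:00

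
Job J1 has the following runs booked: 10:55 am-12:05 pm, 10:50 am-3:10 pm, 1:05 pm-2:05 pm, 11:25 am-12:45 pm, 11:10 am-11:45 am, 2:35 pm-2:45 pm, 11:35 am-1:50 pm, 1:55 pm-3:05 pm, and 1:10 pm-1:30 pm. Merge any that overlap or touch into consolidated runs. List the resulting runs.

Sort by start: 10:50 am–3:10 pm, 10:55 am–12:05 pm, 11:10 am–11:45 am, 11:25 am–12:45 pm, 11:35 am–1:50 pm, 1:05 pm–2:05 pm, 1:10 pm–1:30 pm, 1:55 pm–3:05 pm, 2:35 pm–2:45 pm.
10:55 am–12:05 pm overlaps/touches 10:50 am–3:10 pm → extend to 10:50 am–3:10 pm.
11:10 am–11:45 am overlaps/touches 10:50 am–3:10 pm → extend to 10:50 am–3:10 pm.
11:25 am–12:45 pm overlaps/touches 10:50 am–3:10 pm → extend to 10:50 am–3:10 pm.
11:35 am–1:50 pm overlaps/touches 10:50 am–3:10 pm → extend to 10:50 am–3:10 pm.
1:05 pm–2:05 pm overlaps/touches 10:50 am–3:10 pm → extend to 10:50 am–3:10 pm.
1:10 pm–1:30 pm overlaps/touches 10:50 am–3:10 pm → extend to 10:50 am–3:10 pm.
1:55 pm–3:05 pm overlaps/touches 10:50 am–3:10 pm → extend to 10:50 am–3:10 pm.
2:35 pm–2:45 pm overlaps/touches 10:50 am–3:10 pm → extend to 10:50 am–3:10 pm.

10:50 am–3:10 pm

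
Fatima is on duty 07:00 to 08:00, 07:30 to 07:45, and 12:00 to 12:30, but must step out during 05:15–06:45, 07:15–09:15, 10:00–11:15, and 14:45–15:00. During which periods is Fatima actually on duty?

07:00-07:15, 12:00-12:30

A, merged: 07:00-08:00, 12:00-12:30.
07:00-08:00 \ B = 07:00-07:15.
12:00-12:30: nothing removed.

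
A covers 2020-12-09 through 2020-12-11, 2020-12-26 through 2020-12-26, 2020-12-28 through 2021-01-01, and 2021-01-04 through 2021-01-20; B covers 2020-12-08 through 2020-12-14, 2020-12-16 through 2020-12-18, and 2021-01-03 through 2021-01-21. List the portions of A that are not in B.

2020-12-09 through 2020-12-11: fully covered by B → removed.
2020-12-26 through 2020-12-26: no B overlap → unchanged.
2020-12-28 through 2021-01-01: no B overlap → unchanged.
2021-01-04 through 2021-01-20: fully covered by B → removed.

2020-12-26 through 2020-12-26, 2020-12-28 through 2021-01-01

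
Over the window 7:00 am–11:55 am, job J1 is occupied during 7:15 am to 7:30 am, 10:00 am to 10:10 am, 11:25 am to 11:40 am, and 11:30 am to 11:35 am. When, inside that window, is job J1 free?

The merged coverage is 7:15 am-7:30 am, 10:00 am-10:10 am, 11:25 am-11:40 am.
Gaps within 7:00 am-11:55 am: 7:00 am-7:15 am, 7:30 am-10:00 am, 10:10 am-11:25 am, 11:40 am-11:55 am.

7:00 am-7:15 am, 7:30 am-10:00 am, 10:10 am-11:25 am, 11:40 am-11:55 am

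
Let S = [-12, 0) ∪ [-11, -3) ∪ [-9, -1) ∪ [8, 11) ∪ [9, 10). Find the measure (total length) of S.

15

Merged: [-12, 0), [8, 11).
Lengths: 12 + 3 = 15.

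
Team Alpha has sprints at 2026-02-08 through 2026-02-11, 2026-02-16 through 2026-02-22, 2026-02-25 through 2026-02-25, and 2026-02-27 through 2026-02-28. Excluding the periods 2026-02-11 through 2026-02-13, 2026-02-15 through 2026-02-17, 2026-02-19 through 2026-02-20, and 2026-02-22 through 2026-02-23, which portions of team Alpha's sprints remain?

2026-02-08 through 2026-02-10, 2026-02-18 through 2026-02-18, 2026-02-21 through 2026-02-21, 2026-02-25 through 2026-02-25, 2026-02-27 through 2026-02-28

2026-02-08 through 2026-02-11 minus B → 2026-02-08 through 2026-02-10.
2026-02-16 through 2026-02-22 minus B → 2026-02-18 through 2026-02-18, 2026-02-21 through 2026-02-21.
2026-02-25 through 2026-02-25: no B overlap → unchanged.
2026-02-27 through 2026-02-28: no B overlap → unchanged.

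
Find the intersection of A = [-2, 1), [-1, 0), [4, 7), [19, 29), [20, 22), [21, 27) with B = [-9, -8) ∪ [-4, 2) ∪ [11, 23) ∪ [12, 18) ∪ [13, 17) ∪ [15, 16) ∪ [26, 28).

[-2, 1) ∪ [19, 23) ∪ [26, 28)

Merge the first list: [-2, 1), [4, 7), [19, 29).
Merge the second list: [-9, -8), [-4, 2), [11, 23), [26, 28).
[-2, 1) ∩ B → [-2, 1).
[4, 7) meets no B interval.
[19, 29) ∩ B → [19, 23), [26, 28).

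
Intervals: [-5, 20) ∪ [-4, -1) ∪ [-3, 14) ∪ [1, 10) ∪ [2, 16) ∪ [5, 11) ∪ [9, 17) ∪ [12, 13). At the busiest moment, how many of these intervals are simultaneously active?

6

Sweep endpoints in order; track running count of active intervals.
Peak of 6 reached at 9.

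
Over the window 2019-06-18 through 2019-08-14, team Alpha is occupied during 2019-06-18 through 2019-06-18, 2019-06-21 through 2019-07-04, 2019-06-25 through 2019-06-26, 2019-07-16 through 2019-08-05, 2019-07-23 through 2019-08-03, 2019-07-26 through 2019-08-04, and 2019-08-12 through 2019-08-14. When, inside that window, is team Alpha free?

2019-06-19 through 2019-06-20, 2019-07-05 through 2019-07-15, 2019-08-06 through 2019-08-11

After merging, the occupied span is 2019-06-18 through 2019-06-18, 2019-06-21 through 2019-07-04, 2019-07-16 through 2019-08-05, 2019-08-12 through 2019-08-14.
Uncovered inside 2019-06-18 through 2019-08-14: 2019-06-19 through 2019-06-20, 2019-07-05 through 2019-07-15, 2019-08-06 through 2019-08-11.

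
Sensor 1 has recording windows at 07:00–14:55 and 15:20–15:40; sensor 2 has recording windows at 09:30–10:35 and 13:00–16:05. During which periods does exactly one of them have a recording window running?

07:00–09:30, 10:35–13:00, 14:55–15:20, 15:40–16:05

A but not B: 07:00–09:30, 10:35–13:00.
B but not A: 14:55–15:20, 15:40–16:05.
Combining gives A △ B.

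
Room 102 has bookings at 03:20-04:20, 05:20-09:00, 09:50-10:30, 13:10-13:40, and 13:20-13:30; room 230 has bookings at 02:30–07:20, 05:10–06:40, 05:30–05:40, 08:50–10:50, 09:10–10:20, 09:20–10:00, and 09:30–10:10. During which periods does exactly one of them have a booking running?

First set merges to 03:20–04:20, 05:20–09:00, 09:50–10:30, 13:10–13:40.
Second set merges to 02:30–07:20, 08:50–10:50.
A \ B = 07:20–08:50, 13:10–13:40.
B \ A = 02:30–03:20, 04:20–05:20, 09:00–09:50, 10:30–10:50.
Union of the two gives the symmetric difference.

02:30–03:20, 04:20–05:20, 07:20–08:50, 09:00–09:50, 10:30–10:50, 13:10–13:40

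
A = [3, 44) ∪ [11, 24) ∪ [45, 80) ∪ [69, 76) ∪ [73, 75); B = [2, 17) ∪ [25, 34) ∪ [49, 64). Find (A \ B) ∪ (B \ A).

[2, 3) ∪ [17, 25) ∪ [34, 44) ∪ [45, 49) ∪ [64, 80)

Merge the first list: [3, 44), [45, 80).
A but not B: [17, 25), [34, 44), [45, 49), [64, 80).
B but not A: [2, 3).
Combining gives A △ B.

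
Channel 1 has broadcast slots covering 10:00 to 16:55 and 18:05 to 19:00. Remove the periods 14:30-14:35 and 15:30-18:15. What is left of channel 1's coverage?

10:00–14:30, 14:35–15:30, 18:15–19:00

10:00–16:55 minus B → 10:00–14:30, 14:35–15:30.
18:05–19:00 minus B → 18:15–19:00.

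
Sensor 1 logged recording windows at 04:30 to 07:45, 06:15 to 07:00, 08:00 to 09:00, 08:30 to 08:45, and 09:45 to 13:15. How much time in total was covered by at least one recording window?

7 h 45 min

Merged: 04:30–07:45, 08:00–09:00, 09:45–13:15.
Lengths: 3 h 15 min + 1 h + 3 h 30 min = 7 h 45 min.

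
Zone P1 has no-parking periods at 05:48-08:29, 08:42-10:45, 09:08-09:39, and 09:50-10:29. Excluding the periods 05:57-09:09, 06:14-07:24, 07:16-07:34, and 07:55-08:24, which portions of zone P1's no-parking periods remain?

Merge the first list: 05:48–08:29, 08:42–10:45.
Merge the second list: 05:57–09:09.
05:48–08:29 \ B = 05:48–05:57.
08:42–10:45 \ B = 09:09–10:45.

05:48–05:57, 09:09–10:45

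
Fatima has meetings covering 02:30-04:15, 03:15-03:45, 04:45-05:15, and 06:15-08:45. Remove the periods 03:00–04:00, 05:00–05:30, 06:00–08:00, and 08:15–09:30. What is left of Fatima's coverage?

First set merges to 02:30–04:15, 04:45–05:15, 06:15–08:45.
02:30–04:15 \ B = 02:30–03:00, 04:00–04:15.
04:45–05:15 \ B = 04:45–05:00.
06:15–08:45 \ B = 08:00–08:15.

02:30–03:00, 04:00–04:15, 04:45–05:00, 08:00–08:15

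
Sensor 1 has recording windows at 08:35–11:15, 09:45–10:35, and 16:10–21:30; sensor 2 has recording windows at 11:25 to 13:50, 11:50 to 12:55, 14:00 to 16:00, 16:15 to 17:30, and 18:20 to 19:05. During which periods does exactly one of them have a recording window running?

08:35-11:15, 11:25-13:50, 14:00-16:00, 16:10-16:15, 17:30-18:20, 19:05-21:30

First set merges to 08:35-11:15, 16:10-21:30.
Second set merges to 11:25-13:50, 14:00-16:00, 16:15-17:30, 18:20-19:05.
A but not B: 08:35-11:15, 16:10-16:15, 17:30-18:20, 19:05-21:30.
B but not A: 11:25-13:50, 14:00-16:00.
Combining gives A △ B.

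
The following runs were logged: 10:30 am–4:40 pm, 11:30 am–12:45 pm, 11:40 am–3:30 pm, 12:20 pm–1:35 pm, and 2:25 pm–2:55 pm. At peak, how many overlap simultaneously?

4

Walk the sorted start/end points keeping a running depth.
The depth first hits 4 at 12:20 pm.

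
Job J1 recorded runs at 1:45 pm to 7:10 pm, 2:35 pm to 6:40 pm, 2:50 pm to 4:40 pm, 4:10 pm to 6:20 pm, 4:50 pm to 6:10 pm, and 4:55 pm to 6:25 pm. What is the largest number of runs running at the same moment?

Walk the sorted start/end points keeping a running depth.
The depth first hits 5 at 4:55 pm.

5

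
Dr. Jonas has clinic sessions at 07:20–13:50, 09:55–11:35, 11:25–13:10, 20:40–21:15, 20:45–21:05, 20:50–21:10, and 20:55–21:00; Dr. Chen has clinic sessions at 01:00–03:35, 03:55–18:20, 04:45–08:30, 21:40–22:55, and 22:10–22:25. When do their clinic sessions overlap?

07:20–13:50

A, merged: 07:20–13:50, 20:40–21:15.
B, merged: 01:00–03:35, 03:55–18:20, 21:40–22:55.
07:20–13:50 meets the second set on 07:20–13:50.
20:40–21:15: no overlap with the second set.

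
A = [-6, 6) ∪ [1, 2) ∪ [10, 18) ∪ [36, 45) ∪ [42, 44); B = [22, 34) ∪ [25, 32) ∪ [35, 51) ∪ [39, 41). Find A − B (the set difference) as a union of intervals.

Merge the first list: [-6, 6), [10, 18), [36, 45).
Merge the second list: [22, 34), [35, 51).
[-6, 6): no B overlap → unchanged.
[10, 18): no B overlap → unchanged.
[36, 45): fully covered by B → removed.

[-6, 6) ∪ [10, 18)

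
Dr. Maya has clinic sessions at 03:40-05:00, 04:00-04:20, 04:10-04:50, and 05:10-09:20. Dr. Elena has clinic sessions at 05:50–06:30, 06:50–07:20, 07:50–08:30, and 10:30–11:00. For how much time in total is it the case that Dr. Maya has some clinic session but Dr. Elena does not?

3 h 40 min

First set merges to 03:40-05:00, 05:10-09:20.
A \ B = 03:40-05:00, 05:10-05:50, 06:30-06:50, 07:20-07:50, 08:30-09:20.
Total: 1 h 20 min + 40 min + 20 min + 30 min + 50 min = 3 h 40 min.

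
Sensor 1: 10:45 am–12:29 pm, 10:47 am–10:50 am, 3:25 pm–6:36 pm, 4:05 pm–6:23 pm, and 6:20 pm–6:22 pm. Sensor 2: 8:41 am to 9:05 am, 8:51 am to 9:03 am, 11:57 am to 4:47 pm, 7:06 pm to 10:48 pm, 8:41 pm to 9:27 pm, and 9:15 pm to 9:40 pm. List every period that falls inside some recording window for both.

First set merges to 10:45 am-12:29 pm, 3:25 pm-6:36 pm.
Second set merges to 8:41 am-9:05 am, 11:57 am-4:47 pm, 7:06 pm-10:48 pm.
10:45 am-12:29 pm ∩ B → 11:57 am-12:29 pm.
3:25 pm-6:36 pm ∩ B → 3:25 pm-4:47 pm.

11:57 am-12:29 pm, 3:25 pm-4:47 pm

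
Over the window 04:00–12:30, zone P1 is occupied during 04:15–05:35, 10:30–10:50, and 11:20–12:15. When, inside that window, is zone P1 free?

Covered (merged): 04:15-05:35, 10:30-10:50, 11:20-12:15.
Uncovered inside 04:00-12:30: 04:00-04:15, 05:35-10:30, 10:50-11:20, 12:15-12:30.

04:00-04:15, 05:35-10:30, 10:50-11:20, 12:15-12:30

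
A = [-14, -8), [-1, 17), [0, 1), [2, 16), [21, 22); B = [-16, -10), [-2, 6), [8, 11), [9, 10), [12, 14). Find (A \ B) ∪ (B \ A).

First set merges to [-14, -8), [-1, 17), [21, 22).
Second set merges to [-16, -10), [-2, 6), [8, 11), [12, 14).
Only in the first: [-10, -8), [6, 8), [11, 12), [14, 17), [21, 22).
Only in the second: [-16, -14), [-2, -1).
Together these are the periods covered by exactly one.

[-16, -14) ∪ [-10, -8) ∪ [-2, -1) ∪ [6, 8) ∪ [11, 12) ∪ [14, 17) ∪ [21, 22)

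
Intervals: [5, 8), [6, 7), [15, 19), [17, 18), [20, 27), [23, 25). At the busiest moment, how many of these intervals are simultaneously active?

2

Walk the sorted start/end points keeping a running depth.
The depth first hits 2 at 6.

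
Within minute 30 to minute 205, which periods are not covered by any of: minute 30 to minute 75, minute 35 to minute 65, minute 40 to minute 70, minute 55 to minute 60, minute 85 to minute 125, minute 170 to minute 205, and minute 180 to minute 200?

minute 75 to minute 85, minute 125 to minute 170

Covered (merged): minute 30 to minute 75, minute 85 to minute 125, minute 170 to minute 205.
Gaps within minute 30 to minute 205: minute 75 to minute 85, minute 125 to minute 170.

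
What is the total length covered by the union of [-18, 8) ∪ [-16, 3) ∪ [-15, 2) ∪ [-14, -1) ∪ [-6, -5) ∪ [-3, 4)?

26

Merged: [-18, 8).
Length: 26.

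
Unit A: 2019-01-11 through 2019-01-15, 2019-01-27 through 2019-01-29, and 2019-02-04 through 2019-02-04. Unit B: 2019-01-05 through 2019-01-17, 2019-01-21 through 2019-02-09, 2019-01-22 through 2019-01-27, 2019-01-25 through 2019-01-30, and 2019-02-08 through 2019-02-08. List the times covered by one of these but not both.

2019-01-05 through 2019-01-10, 2019-01-16 through 2019-01-17, 2019-01-21 through 2019-01-26, 2019-01-30 through 2019-02-03, 2019-02-05 through 2019-02-09

B, merged: 2019-01-05 through 2019-01-17, 2019-01-21 through 2019-02-09.
A but not B: none.
B but not A: 2019-01-05 through 2019-01-10, 2019-01-16 through 2019-01-17, 2019-01-21 through 2019-01-26, 2019-01-30 through 2019-02-03, 2019-02-05 through 2019-02-09.
Combining gives A △ B.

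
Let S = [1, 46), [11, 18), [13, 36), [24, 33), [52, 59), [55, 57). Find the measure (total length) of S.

Merged: [1, 46), [52, 59).
Lengths: 45 + 7 = 52.

52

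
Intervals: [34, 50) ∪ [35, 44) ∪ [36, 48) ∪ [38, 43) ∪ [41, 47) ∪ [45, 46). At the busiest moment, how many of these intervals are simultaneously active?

5

Sweep endpoints in order; track running count of active intervals.
Peak of 5 reached at 41.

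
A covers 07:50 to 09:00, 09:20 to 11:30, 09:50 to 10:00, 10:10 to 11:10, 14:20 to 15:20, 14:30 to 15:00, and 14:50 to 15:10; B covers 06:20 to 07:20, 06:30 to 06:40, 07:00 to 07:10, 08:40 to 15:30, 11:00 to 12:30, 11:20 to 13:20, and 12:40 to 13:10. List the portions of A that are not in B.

07:50–08:40

A, merged: 07:50–09:00, 09:20–11:30, 14:20–15:20.
B, merged: 06:20–07:20, 08:40–15:30.
07:50–09:00 with B removed leaves 07:50–08:40.
09:20–11:30 lies entirely inside B → drops out.
14:20–15:20 lies entirely inside B → drops out.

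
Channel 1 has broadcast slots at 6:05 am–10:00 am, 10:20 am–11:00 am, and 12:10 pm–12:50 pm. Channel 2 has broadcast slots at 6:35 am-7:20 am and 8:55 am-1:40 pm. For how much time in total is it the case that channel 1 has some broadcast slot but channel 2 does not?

2 h 5 min

A \ B = 6:05 am–6:35 am, 7:20 am–8:55 am.
Total: 30 min + 1 h 35 min = 2 h 5 min.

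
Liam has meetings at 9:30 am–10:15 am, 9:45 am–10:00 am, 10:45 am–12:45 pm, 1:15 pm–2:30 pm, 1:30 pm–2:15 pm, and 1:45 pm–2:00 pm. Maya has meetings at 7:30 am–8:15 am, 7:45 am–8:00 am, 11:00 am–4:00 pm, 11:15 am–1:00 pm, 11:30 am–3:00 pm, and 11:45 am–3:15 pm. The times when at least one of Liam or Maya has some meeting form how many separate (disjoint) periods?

A, merged: 9:30 am-10:15 am, 10:45 am-12:45 pm, 1:15 pm-2:30 pm.
B, merged: 7:30 am-8:15 am, 11:00 am-4:00 pm.
A ∪ B = 7:30 am-8:15 am, 9:30 am-10:15 am, 10:45 am-4:00 pm.
That is 3 disjoint pieces.

3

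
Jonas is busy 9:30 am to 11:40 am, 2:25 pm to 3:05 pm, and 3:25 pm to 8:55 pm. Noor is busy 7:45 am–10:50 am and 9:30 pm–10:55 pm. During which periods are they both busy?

9:30 am-11:40 am meets the second set on 9:30 am-10:50 am.
2:25 pm-3:05 pm: no overlap with the second set.
3:25 pm-8:55 pm: no overlap with the second set.

9:30 am-10:50 am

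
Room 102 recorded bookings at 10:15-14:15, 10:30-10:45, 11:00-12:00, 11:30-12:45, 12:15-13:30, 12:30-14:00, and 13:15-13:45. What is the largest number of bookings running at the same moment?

4

Sweep endpoints in order; track running count of active intervals.
Peak of 4 reached at 12:30.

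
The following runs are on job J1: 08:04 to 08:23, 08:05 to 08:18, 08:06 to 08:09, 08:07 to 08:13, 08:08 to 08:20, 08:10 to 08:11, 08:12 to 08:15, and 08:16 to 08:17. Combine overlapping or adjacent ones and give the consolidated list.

08:05–08:18 overlaps/touches 08:04–08:23 → extend to 08:04–08:23.
08:06–08:09 overlaps/touches 08:04–08:23 → extend to 08:04–08:23.
08:07–08:13 overlaps/touches 08:04–08:23 → extend to 08:04–08:23.
08:08–08:20 overlaps/touches 08:04–08:23 → extend to 08:04–08:23.
08:10–08:11 overlaps/touches 08:04–08:23 → extend to 08:04–08:23.
08:12–08:15 overlaps/touches 08:04–08:23 → extend to 08:04–08:23.
08:16–08:17 overlaps/touches 08:04–08:23 → extend to 08:04–08:23.

08:04–08:23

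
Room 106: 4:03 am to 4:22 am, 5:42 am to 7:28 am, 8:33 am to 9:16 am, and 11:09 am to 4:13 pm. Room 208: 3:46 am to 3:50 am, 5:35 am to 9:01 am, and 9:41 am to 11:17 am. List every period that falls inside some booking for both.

5:42 am–7:28 am, 8:33 am–9:01 am, 11:09 am–11:17 am

4:03 am–4:22 am falls entirely outside B.
5:42 am–7:28 am overlaps B on 5:42 am–7:28 am.
8:33 am–9:16 am overlaps B on 8:33 am–9:01 am.
11:09 am–4:13 pm overlaps B on 11:09 am–11:17 am.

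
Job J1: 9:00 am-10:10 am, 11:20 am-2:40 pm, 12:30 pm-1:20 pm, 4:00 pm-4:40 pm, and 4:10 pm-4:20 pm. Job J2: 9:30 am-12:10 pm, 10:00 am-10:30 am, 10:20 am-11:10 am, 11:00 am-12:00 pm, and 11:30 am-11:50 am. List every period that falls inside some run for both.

9:30 am–10:10 am, 11:20 am–12:10 pm

First set merges to 9:00 am–10:10 am, 11:20 am–2:40 pm, 4:00 pm–4:40 pm.
Second set merges to 9:30 am–12:10 pm.
9:00 am–10:10 am meets the second set on 9:30 am–10:10 am.
11:20 am–2:40 pm meets the second set on 11:20 am–12:10 pm.
4:00 pm–4:40 pm: no overlap with the second set.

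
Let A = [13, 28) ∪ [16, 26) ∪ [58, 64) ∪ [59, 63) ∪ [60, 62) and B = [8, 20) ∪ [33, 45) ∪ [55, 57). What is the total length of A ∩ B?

7

First set merges to [13, 28), [58, 64).
A ∩ B = [13, 20).
Total: 7.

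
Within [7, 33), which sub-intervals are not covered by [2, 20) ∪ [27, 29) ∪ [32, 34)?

[20, 27) ∪ [29, 32)

The merged coverage is [2, 20), [27, 29), [32, 34).
Complement within [7, 33): [20, 27), [29, 32).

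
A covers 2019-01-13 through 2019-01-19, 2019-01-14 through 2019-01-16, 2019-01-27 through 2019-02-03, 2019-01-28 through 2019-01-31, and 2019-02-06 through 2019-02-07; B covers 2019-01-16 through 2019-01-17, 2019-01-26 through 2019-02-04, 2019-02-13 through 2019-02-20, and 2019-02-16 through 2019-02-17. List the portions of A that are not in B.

2019-01-13 through 2019-01-15, 2019-01-18 through 2019-01-19, 2019-02-06 through 2019-02-07

A, merged: 2019-01-13 through 2019-01-19, 2019-01-27 through 2019-02-03, 2019-02-06 through 2019-02-07.
B, merged: 2019-01-16 through 2019-01-17, 2019-01-26 through 2019-02-04, 2019-02-13 through 2019-02-20.
2019-01-13 through 2019-01-19 minus B → 2019-01-13 through 2019-01-15, 2019-01-18 through 2019-01-19.
2019-01-27 through 2019-02-03: fully covered by B → removed.
2019-02-06 through 2019-02-07: no B overlap → unchanged.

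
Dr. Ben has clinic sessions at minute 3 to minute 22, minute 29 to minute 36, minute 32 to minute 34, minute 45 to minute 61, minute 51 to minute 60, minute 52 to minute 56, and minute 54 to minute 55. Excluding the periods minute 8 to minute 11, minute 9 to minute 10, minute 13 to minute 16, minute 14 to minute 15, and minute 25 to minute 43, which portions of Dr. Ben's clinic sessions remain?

First set merges to minute 3 to minute 22, minute 29 to minute 36, minute 45 to minute 61.
Second set merges to minute 8 to minute 11, minute 13 to minute 16, minute 25 to minute 43.
minute 3 to minute 22 \ B = minute 3 to minute 8, minute 11 to minute 13, minute 16 to minute 22.
minute 29 to minute 36: entirely removed.
minute 45 to minute 61: nothing removed.

minute 3 to minute 8, minute 11 to minute 13, minute 16 to minute 22, minute 45 to minute 61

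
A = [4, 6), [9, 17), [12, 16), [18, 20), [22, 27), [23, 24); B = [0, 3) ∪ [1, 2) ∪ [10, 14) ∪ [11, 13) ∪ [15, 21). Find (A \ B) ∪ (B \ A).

[0, 3) ∪ [4, 6) ∪ [9, 10) ∪ [14, 15) ∪ [17, 18) ∪ [20, 21) ∪ [22, 27)

A, merged: [4, 6), [9, 17), [18, 20), [22, 27).
B, merged: [0, 3), [10, 14), [15, 21).
A \ B = [4, 6), [9, 10), [14, 15), [22, 27).
B \ A = [0, 3), [17, 18), [20, 21).
Union of the two gives the symmetric difference.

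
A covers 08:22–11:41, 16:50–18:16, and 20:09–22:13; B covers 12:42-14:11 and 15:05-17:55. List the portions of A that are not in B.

08:22-11:41: no B overlap → unchanged.
16:50-18:16 minus B → 17:55-18:16.
20:09-22:13: no B overlap → unchanged.

08:22-11:41, 17:55-18:16, 20:09-22:13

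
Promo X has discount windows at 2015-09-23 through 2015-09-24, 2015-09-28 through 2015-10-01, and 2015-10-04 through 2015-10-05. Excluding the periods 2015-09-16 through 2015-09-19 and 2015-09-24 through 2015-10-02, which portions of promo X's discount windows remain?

2015-09-23 through 2015-09-24 minus B → 2015-09-23 through 2015-09-23.
2015-09-28 through 2015-10-01: fully covered by B → removed.
2015-10-04 through 2015-10-05: no B overlap → unchanged.

2015-09-23 through 2015-09-23, 2015-10-04 through 2015-10-05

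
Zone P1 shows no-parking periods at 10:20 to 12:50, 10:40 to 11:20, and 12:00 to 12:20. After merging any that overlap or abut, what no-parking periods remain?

10:20–12:50

10:40–11:20 overlaps/touches 10:20–12:50 → extend to 10:20–12:50.
12:00–12:20 overlaps/touches 10:20–12:50 → extend to 10:20–12:50.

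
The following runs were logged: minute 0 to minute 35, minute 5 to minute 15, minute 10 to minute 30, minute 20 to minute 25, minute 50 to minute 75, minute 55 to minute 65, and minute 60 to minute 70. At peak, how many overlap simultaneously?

3

Sweep endpoints in order; track running count of active intervals.
Peak of 3 reached at minute 10.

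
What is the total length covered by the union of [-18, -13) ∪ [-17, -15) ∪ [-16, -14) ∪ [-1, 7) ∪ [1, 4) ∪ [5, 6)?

Merged: [-18, -13), [-1, 7).
Lengths: 5 + 8 = 13.

13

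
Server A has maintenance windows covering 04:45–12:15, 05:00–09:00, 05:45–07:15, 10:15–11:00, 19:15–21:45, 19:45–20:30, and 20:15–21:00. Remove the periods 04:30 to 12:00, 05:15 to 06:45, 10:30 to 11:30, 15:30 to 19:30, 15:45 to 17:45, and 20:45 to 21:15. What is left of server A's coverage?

First set merges to 04:45–12:15, 19:15–21:45.
Second set merges to 04:30–12:00, 15:30–19:30, 20:45–21:15.
04:45–12:15 \ B = 12:00–12:15.
19:15–21:45 \ B = 19:30–20:45, 21:15–21:45.

12:00–12:15, 19:30–20:45, 21:15–21:45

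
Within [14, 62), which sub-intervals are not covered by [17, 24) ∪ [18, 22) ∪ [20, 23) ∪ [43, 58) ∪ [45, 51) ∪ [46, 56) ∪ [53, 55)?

[14, 17) ∪ [24, 43) ∪ [58, 62)

The merged coverage is [17, 24), [43, 58).
Uncovered inside [14, 62): [14, 17), [24, 43), [58, 62).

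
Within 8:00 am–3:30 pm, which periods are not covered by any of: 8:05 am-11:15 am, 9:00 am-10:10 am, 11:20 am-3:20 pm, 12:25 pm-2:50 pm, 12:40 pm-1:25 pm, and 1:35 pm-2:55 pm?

After merging, the occupied span is 8:05 am–11:15 am, 11:20 am–3:20 pm.
Uncovered inside 8:00 am–3:30 pm: 8:00 am–8:05 am, 11:15 am–11:20 am, 3:20 pm–3:30 pm.

8:00 am–8:05 am, 11:15 am–11:20 am, 3:20 pm–3:30 pm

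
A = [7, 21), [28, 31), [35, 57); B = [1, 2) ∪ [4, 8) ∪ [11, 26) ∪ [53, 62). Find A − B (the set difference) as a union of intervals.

[7, 21) \ B = [8, 11).
[28, 31): nothing removed.
[35, 57) \ B = [35, 53).

[8, 11) ∪ [28, 31) ∪ [35, 53)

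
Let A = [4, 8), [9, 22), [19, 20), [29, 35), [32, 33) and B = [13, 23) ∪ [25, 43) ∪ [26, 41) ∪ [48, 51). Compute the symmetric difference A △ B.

First set merges to [4, 8), [9, 22), [29, 35).
Second set merges to [13, 23), [25, 43), [48, 51).
A \ B = [4, 8), [9, 13).
B \ A = [22, 23), [25, 29), [35, 43), [48, 51).
Union of the two gives the symmetric difference.

[4, 8) ∪ [9, 13) ∪ [22, 23) ∪ [25, 29) ∪ [35, 43) ∪ [48, 51)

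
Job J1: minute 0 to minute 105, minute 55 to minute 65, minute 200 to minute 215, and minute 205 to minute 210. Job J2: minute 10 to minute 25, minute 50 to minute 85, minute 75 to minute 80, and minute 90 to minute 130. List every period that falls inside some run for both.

A, merged: minute 0 to minute 105, minute 200 to minute 215.
B, merged: minute 10 to minute 25, minute 50 to minute 85, minute 90 to minute 130.
minute 0 to minute 105 meets the second set on minute 10 to minute 25, minute 50 to minute 85, minute 90 to minute 105.
minute 200 to minute 215: no overlap with the second set.

minute 10 to minute 25, minute 50 to minute 85, minute 90 to minute 105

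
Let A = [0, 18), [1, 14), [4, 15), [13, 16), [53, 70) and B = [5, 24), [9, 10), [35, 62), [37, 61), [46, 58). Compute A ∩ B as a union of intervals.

First set merges to [0, 18), [53, 70).
Second set merges to [5, 24), [35, 62).
[0, 18) ∩ B → [5, 18).
[53, 70) ∩ B → [53, 62).

[5, 18) ∪ [53, 62)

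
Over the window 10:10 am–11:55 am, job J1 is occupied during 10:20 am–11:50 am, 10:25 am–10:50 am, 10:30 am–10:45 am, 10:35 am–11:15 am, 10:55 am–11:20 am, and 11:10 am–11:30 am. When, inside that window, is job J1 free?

10:10 am–10:20 am, 11:50 am–11:55 am

The merged coverage is 10:20 am–11:50 am.
Complement within 10:10 am–11:55 am: 10:10 am–10:20 am, 11:50 am–11:55 am.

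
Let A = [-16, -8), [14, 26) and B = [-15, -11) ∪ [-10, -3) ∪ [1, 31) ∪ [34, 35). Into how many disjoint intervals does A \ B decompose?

2

A \ B = [-16, -15), [-11, -10).
That is 2 disjoint pieces.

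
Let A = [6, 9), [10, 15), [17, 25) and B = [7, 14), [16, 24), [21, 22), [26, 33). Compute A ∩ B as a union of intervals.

[7, 9) ∪ [10, 14) ∪ [17, 24)

Second set merges to [7, 14), [16, 24), [26, 33).
[6, 9) overlaps B on [7, 9).
[10, 15) overlaps B on [10, 14).
[17, 25) overlaps B on [17, 24).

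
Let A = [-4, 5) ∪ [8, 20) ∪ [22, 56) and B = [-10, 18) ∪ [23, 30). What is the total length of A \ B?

29

A \ B = [18, 20), [22, 23), [30, 56).
Total: 2 + 1 + 26 = 29.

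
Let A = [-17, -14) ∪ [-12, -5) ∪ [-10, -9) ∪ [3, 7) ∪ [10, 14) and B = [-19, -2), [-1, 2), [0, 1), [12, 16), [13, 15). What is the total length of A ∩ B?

Merge the first list: [-17, -14), [-12, -5), [3, 7), [10, 14).
Merge the second list: [-19, -2), [-1, 2), [12, 16).
A ∩ B = [-17, -14), [-12, -5), [12, 14).
Total: 3 + 7 + 2 = 12.

12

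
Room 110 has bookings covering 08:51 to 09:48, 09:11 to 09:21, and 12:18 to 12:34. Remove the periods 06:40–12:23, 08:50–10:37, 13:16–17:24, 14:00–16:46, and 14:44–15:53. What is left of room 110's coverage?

Merge the first list: 08:51–09:48, 12:18–12:34.
Merge the second list: 06:40–12:23, 13:16–17:24.
08:51–09:48: fully covered by B → removed.
12:18–12:34 minus B → 12:23–12:34.

12:23–12:34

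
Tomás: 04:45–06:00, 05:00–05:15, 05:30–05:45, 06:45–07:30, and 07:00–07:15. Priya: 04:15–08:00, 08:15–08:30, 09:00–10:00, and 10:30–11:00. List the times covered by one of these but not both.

04:15–04:45, 06:00–06:45, 07:30–08:00, 08:15–08:30, 09:00–10:00, 10:30–11:00

A, merged: 04:45–06:00, 06:45–07:30.
Only in the first: none.
Only in the second: 04:15–04:45, 06:00–06:45, 07:30–08:00, 08:15–08:30, 09:00–10:00, 10:30–11:00.
Together these are the periods covered by exactly one.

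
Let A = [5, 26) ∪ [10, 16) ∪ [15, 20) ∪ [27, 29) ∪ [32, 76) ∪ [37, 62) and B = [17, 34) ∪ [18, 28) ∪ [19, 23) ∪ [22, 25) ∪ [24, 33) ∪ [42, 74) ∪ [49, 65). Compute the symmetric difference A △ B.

[5, 17) ∪ [26, 27) ∪ [29, 32) ∪ [34, 42) ∪ [74, 76)

A, merged: [5, 26), [27, 29), [32, 76).
B, merged: [17, 34), [42, 74).
A but not B: [5, 17), [34, 42), [74, 76).
B but not A: [26, 27), [29, 32).
Combining gives A △ B.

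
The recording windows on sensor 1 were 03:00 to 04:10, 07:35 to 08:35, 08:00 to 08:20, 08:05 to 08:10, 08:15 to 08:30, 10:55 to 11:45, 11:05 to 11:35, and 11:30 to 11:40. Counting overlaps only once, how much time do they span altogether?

3 h

Merged: 03:00–04:10, 07:35–08:35, 10:55–11:45.
Lengths: 1 h 10 min + 1 h + 50 min = 3 h.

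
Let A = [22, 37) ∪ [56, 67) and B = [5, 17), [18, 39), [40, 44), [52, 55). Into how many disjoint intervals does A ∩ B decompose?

1

A ∩ B = [22, 37).
That is 1 disjoint piece.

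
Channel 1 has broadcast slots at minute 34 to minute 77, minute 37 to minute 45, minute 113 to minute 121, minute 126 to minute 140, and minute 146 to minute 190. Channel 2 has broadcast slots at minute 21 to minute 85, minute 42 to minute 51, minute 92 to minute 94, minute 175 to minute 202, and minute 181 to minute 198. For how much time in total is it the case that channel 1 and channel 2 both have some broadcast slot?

Merge the first list: minute 34 to minute 77, minute 113 to minute 121, minute 126 to minute 140, minute 146 to minute 190.
Merge the second list: minute 21 to minute 85, minute 92 to minute 94, minute 175 to minute 202.
A ∩ B = minute 34 to minute 77, minute 175 to minute 190.
Total: 43 minutes + 15 minutes = 58 minutes.

58 minutes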